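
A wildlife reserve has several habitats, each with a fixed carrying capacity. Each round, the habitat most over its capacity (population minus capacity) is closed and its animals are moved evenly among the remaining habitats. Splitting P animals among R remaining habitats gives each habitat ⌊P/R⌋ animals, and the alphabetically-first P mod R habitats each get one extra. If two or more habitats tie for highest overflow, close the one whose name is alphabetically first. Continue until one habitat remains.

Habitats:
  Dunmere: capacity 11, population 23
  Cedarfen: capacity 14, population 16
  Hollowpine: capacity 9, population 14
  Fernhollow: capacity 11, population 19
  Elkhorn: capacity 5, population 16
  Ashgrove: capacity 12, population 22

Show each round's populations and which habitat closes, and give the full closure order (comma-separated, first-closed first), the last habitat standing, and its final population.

Closure order: Dunmere, Elkhorn, Ashgrove, Fernhollow, Hollowpine
Last habitat: Cedarfen with 110 animals

Round 1: Ashgrove=22 Cedarfen=16 Dunmere=23 Elkhorn=16 Fernhollow=19 Hollowpine=14 → close Dunmere (overflow 12)
  23÷5 = 4 each, +1 to first 3
Round 2: Ashgrove=27 Cedarfen=21 Elkhorn=21 Fernhollow=23 Hollowpine=18 → close Elkhorn (overflow 16)
  21÷4 = 5 each, +1 to first 1
Round 3: Ashgrove=33 Cedarfen=26 Fernhollow=28 Hollowpine=23 → close Ashgrove (overflow 21)
  33÷3 = 11 each, +1 to first 0
Round 4: Cedarfen=37 Fernhollow=39 Hollowpine=34 → close Fernhollow (overflow 28)
  39÷2 = 19 each, +1 to first 1
Round 5: Cedarfen=57 Hollowpine=53 → close Hollowpine (overflow 44)
  53÷1 = 53 each, +1 to first 0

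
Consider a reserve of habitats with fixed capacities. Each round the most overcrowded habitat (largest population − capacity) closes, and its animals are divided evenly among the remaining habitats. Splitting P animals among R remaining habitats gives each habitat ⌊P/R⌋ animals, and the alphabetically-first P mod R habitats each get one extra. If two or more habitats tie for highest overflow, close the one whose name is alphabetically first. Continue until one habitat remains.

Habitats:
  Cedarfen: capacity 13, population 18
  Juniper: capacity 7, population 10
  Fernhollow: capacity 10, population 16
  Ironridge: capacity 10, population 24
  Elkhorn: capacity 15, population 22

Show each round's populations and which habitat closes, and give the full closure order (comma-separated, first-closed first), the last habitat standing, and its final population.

Closure order: Ironridge, Elkhorn, Cedarfen, Fernhollow
Last habitat: Juniper with 90 animals

Round 1: Cedarfen=18 Elkhorn=22 Fernhollow=16 Ironridge=24 Juniper=10 → close Ironridge (overflow 14)
  24÷4 = 6 each, +1 to first 0
Round 2: Cedarfen=24 Elkhorn=28 Fernhollow=22 Juniper=16 → close Elkhorn (overflow 13)
  28÷3 = 9 each, +1 to first 1
Round 3: Cedarfen=34 Fernhollow=31 Juniper=25 → close Cedarfen (overflow 21)
  34÷2 = 17 each, +1 to first 0
Round 4: Fernhollow=48 Juniper=42 → close Fernhollow (overflow 38)
  48÷1 = 48 each, +1 to first 0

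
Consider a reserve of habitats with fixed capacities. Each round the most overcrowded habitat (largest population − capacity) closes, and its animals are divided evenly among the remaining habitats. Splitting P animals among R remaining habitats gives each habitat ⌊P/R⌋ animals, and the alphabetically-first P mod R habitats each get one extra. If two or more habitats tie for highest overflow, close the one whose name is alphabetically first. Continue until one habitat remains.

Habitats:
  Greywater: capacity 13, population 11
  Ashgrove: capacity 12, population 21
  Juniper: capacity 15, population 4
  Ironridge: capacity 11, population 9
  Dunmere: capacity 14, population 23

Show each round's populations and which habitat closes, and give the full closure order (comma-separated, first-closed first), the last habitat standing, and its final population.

Round 1: Ashgrove=21 Dunmere=23 Greywater=11 Ironridge=9 Juniper=4 → close Ashgrove (overflow 9)
  21÷4 = 5 each, +1 to first 1
Round 2: Dunmere=29 Greywater=16 Ironridge=14 Juniper=9 → close Dunmere (overflow 15)
  29÷3 = 9 each, +1 to first 2
Round 3: Greywater=26 Ironridge=24 Juniper=18 → close Greywater (overflow 13)
  26÷2 = 13 each, +1 to first 0
Round 4: Ironridge=37 Juniper=31 → close Ironridge (overflow 26)
  37÷1 = 37 each, +1 to first 0

Closure order: Ashgrove, Dunmere, Greywater, Ironridge
Last habitat: Juniper with 68 animals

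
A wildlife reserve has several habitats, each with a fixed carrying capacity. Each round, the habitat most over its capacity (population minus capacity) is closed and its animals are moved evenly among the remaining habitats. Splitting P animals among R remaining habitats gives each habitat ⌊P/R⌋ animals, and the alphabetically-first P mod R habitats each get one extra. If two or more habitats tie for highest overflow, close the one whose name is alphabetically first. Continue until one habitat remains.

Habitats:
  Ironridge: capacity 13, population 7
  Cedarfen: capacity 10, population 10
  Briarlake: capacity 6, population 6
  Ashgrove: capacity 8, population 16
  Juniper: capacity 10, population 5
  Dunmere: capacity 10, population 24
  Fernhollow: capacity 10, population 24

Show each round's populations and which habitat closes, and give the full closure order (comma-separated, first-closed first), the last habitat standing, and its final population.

Closure order: Dunmere, Fernhollow, Ashgrove, Briarlake, Cedarfen, Ironridge
Last habitat: Juniper with 92 animals

Round 1: Ashgrove=16 Briarlake=6 Cedarfen=10 Dunmere=24 Fernhollow=24 Ironridge=7 Juniper=5 → close Dunmere (overflow 14)
  24÷6 = 4 each, +1 to first 0
Round 2: Ashgrove=20 Briarlake=10 Cedarfen=14 Fernhollow=28 Ironridge=11 Juniper=9 → close Fernhollow (overflow 18)
  28÷5 = 5 each, +1 to first 3
Round 3: Ashgrove=26 Briarlake=16 Cedarfen=20 Ironridge=16 Juniper=14 → close Ashgrove (overflow 18)
  26÷4 = 6 each, +1 to first 2
Round 4: Briarlake=23 Cedarfen=27 Ironridge=22 Juniper=20 → close Briarlake (overflow 17)
  23÷3 = 7 each, +1 to first 2
Round 5: Cedarfen=35 Ironridge=30 Juniper=27 → close Cedarfen (overflow 25)
  35÷2 = 17 each, +1 to first 1
Round 6: Ironridge=48 Juniper=44 → close Ironridge (overflow 35)
  48÷1 = 48 each, +1 to first 0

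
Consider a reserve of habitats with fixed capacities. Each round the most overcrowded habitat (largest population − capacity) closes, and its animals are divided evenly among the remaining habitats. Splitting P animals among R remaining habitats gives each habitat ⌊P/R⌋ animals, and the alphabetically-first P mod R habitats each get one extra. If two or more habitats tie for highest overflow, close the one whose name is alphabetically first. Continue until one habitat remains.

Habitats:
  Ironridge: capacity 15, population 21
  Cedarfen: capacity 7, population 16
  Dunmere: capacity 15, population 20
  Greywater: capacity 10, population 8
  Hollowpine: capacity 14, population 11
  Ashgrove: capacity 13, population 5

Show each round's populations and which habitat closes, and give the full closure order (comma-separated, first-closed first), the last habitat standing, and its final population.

Closure order: Cedarfen, Ironridge, Dunmere, Greywater, Hollowpine
Last habitat: Ashgrove with 81 animals

Round 1: Ashgrove=5 Cedarfen=16 Dunmere=20 Greywater=8 Hollowpine=11 Ironridge=21 → close Cedarfen (overflow 9)
  16÷5 = 3 each, +1 to first 1
Round 2: Ashgrove=9 Dunmere=23 Greywater=11 Hollowpine=14 Ironridge=24 → close Ironridge (overflow 9)
  24÷4 = 6 each, +1 to first 0
Round 3: Ashgrove=15 Dunmere=29 Greywater=17 Hollowpine=20 → close Dunmere (overflow 14)
  29÷3 = 9 each, +1 to first 2
Round 4: Ashgrove=25 Greywater=27 Hollowpine=29 → close Greywater (overflow 17)
  27÷2 = 13 each, +1 to first 1
Round 5: Ashgrove=39 Hollowpine=42 → close Hollowpine (overflow 28)
  42÷1 = 42 each, +1 to first 0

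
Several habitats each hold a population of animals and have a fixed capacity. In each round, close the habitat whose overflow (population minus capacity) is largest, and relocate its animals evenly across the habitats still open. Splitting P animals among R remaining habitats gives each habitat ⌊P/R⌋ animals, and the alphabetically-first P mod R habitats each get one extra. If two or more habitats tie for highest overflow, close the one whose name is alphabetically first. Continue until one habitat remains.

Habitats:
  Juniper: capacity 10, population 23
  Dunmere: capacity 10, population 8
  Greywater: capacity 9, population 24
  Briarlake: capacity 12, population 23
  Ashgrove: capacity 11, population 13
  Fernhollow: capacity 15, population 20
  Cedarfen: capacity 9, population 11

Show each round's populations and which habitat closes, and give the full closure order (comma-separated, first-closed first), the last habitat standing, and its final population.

Round 1: Ashgrove=13 Briarlake=23 Cedarfen=11 Dunmere=8 Fernhollow=20 Greywater=24 Juniper=23 → close Greywater (overflow 15)
  24÷6 = 4 each, +1 to first 0
Round 2: Ashgrove=17 Briarlake=27 Cedarfen=15 Dunmere=12 Fernhollow=24 Juniper=27 → close Juniper (overflow 17)
  27÷5 = 5 each, +1 to first 2
Round 3: Ashgrove=23 Briarlake=33 Cedarfen=20 Dunmere=17 Fernhollow=29 → close Briarlake (overflow 21)
  33÷4 = 8 each, +1 to first 1
Round 4: Ashgrove=32 Cedarfen=28 Dunmere=25 Fernhollow=37 → close Fernhollow (overflow 22)
  37÷3 = 12 each, +1 to first 1
Round 5: Ashgrove=45 Cedarfen=40 Dunmere=37 → close Ashgrove (overflow 34)
  45÷2 = 22 each, +1 to first 1
Round 6: Cedarfen=63 Dunmere=59 → close Cedarfen (overflow 54)
  63÷1 = 63 each, +1 to first 0

Closure order: Greywater, Juniper, Briarlake, Fernhollow, Ashgrove, Cedarfen
Last habitat: Dunmere with 122 animals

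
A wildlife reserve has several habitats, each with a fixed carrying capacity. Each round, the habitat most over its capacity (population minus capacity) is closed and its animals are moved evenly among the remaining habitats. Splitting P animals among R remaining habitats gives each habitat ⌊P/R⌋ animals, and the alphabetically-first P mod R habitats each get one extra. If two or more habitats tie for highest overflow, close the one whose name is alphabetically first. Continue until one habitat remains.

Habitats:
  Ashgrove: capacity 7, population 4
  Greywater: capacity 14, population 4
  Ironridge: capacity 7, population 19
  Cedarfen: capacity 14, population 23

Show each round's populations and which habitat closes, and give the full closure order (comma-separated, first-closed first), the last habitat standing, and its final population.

Round 1: Ashgrove=4 Cedarfen=23 Greywater=4 Ironridge=19 → close Ironridge (overflow 12)
  19÷3 = 6 each, +1 to first 1
Round 2: Ashgrove=11 Cedarfen=29 Greywater=10 → close Cedarfen (overflow 15)
  29÷2 = 14 each, +1 to first 1
Round 3: Ashgrove=26 Greywater=24 → close Ashgrove (overflow 19)
  26÷1 = 26 each, +1 to first 0

Closure order: Ironridge, Cedarfen, Ashgrove
Last habitat: Greywater with 50 animals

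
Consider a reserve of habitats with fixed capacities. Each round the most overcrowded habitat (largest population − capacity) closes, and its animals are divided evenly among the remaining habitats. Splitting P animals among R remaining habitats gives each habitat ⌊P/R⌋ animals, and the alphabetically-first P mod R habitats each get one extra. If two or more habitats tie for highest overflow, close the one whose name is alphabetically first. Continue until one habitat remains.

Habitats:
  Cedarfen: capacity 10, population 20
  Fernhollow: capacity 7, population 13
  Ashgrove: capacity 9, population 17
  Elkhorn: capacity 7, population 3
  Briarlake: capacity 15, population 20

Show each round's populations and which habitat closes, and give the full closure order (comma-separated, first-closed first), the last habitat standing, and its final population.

Round 1: Ashgrove=17 Briarlake=20 Cedarfen=20 Elkhorn=3 Fernhollow=13 → close Cedarfen (overflow 10)
  20÷4 = 5 each, +1 to first 0
Round 2: Ashgrove=22 Briarlake=25 Elkhorn=8 Fernhollow=18 → close Ashgrove (overflow 13)
  22÷3 = 7 each, +1 to first 1
Round 3: Briarlake=33 Elkhorn=15 Fernhollow=25 → close Briarlake (overflow 18)
  33÷2 = 16 each, +1 to first 1
Round 4: Elkhorn=32 Fernhollow=41 → close Fernhollow (overflow 34)
  41÷1 = 41 each, +1 to first 0

Closure order: Cedarfen, Ashgrove, Briarlake, Fernhollow
Last habitat: Elkhorn with 73 animals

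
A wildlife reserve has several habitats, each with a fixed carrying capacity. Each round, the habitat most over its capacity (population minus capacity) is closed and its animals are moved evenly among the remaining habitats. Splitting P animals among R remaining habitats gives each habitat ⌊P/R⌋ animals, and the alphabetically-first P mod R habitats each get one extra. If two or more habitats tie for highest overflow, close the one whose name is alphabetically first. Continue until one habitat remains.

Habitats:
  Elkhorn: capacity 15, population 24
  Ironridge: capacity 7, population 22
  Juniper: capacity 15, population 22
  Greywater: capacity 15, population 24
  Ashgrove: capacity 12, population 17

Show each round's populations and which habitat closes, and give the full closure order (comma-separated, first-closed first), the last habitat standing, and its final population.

Closure order: Ironridge, Elkhorn, Greywater, Ashgrove
Last habitat: Juniper with 109 animals

Round 1: Ashgrove=17 Elkhorn=24 Greywater=24 Ironridge=22 Juniper=22 → close Ironridge (overflow 15)
  22÷4 = 5 each, +1 to first 2
Round 2: Ashgrove=23 Elkhorn=30 Greywater=29 Juniper=27 → close Elkhorn (overflow 15)
  30÷3 = 10 each, +1 to first 0
Round 3: Ashgrove=33 Greywater=39 Juniper=37 → close Greywater (overflow 24)
  39÷2 = 19 each, +1 to first 1
Round 4: Ashgrove=53 Juniper=56 → close Ashgrove (overflow 41)
  53÷1 = 53 each, +1 to first 0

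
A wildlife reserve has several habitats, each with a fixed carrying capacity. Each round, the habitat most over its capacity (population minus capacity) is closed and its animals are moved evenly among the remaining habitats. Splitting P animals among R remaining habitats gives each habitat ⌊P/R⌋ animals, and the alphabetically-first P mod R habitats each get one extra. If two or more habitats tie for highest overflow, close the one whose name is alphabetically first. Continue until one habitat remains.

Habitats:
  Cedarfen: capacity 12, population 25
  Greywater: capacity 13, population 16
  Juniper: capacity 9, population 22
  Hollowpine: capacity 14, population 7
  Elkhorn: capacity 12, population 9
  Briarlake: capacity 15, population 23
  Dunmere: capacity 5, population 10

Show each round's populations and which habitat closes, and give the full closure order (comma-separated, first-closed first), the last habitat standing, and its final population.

Closure order: Cedarfen, Juniper, Briarlake, Dunmere, Greywater, Elkhorn
Last habitat: Hollowpine with 112 animals

Round 1: Briarlake=23 Cedarfen=25 Dunmere=10 Elkhorn=9 Greywater=16 Hollowpine=7 Juniper=22 → close Cedarfen (overflow 13)
  25÷6 = 4 each, +1 to first 1
Round 2: Briarlake=28 Dunmere=14 Elkhorn=13 Greywater=20 Hollowpine=11 Juniper=26 → close Juniper (overflow 17)
  26÷5 = 5 each, +1 to first 1
Round 3: Briarlake=34 Dunmere=19 Elkhorn=18 Greywater=25 Hollowpine=16 → close Briarlake (overflow 19)
  34÷4 = 8 each, +1 to first 2
Round 4: Dunmere=28 Elkhorn=27 Greywater=33 Hollowpine=24 → close Dunmere (overflow 23)
  28÷3 = 9 each, +1 to first 1
Round 5: Elkhorn=37 Greywater=42 Hollowpine=33 → close Greywater (overflow 29)
  42÷2 = 21 each, +1 to first 0
Round 6: Elkhorn=58 Hollowpine=54 → close Elkhorn (overflow 46)
  58÷1 = 58 each, +1 to first 0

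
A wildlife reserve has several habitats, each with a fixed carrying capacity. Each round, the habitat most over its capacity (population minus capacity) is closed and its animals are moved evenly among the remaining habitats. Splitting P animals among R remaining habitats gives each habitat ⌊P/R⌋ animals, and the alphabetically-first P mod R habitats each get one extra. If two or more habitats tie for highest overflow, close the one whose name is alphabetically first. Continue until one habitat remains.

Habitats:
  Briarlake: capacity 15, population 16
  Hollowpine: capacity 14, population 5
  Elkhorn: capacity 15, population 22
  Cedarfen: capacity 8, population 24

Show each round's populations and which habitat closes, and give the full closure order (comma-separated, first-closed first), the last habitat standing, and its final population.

Round 1: Briarlake=16 Cedarfen=24 Elkhorn=22 Hollowpine=5 → close Cedarfen (overflow 16)
  24÷3 = 8 each, +1 to first 0
Round 2: Briarlake=24 Elkhorn=30 Hollowpine=13 → close Elkhorn (overflow 15)
  30÷2 = 15 each, +1 to first 0
Round 3: Briarlake=39 Hollowpine=28 → close Briarlake (overflow 24)
  39÷1 = 39 each, +1 to first 0

Closure order: Cedarfen, Elkhorn, Briarlake
Last habitat: Hollowpine with 67 animals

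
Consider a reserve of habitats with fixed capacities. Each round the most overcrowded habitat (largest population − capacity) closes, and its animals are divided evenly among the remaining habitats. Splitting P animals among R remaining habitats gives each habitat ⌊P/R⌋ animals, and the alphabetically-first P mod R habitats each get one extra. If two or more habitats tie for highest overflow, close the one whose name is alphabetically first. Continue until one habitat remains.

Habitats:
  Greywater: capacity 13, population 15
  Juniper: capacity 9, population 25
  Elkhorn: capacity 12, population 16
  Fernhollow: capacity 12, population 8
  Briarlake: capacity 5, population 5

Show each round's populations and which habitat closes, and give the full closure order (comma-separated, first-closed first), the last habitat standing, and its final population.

Closure order: Juniper, Elkhorn, Briarlake, Greywater
Last habitat: Fernhollow with 69 animals

Round 1: Briarlake=5 Elkhorn=16 Fernhollow=8 Greywater=15 Juniper=25 → close Juniper (overflow 16)
  25÷4 = 6 each, +1 to first 1
Round 2: Briarlake=12 Elkhorn=22 Fernhollow=14 Greywater=21 → close Elkhorn (overflow 10)
  22÷3 = 7 each, +1 to first 1
Round 3: Briarlake=20 Fernhollow=21 Greywater=28 → close Briarlake (overflow 15)
  20÷2 = 10 each, +1 to first 0
Round 4: Fernhollow=31 Greywater=38 → close Greywater (overflow 25)
  38÷1 = 38 each, +1 to first 0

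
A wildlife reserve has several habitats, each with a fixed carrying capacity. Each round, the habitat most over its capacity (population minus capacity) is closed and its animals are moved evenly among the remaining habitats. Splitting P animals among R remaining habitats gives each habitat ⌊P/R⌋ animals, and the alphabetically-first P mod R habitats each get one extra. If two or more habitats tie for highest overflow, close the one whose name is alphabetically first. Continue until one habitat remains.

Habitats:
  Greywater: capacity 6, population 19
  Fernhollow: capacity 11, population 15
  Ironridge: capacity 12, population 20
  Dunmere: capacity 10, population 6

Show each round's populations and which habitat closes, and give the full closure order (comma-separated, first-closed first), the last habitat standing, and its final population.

Closure order: Greywater, Ironridge, Fernhollow
Last habitat: Dunmere with 60 animals

Round 1: Dunmere=6 Fernhollow=15 Greywater=19 Ironridge=20 → close Greywater (overflow 13)
  19÷3 = 6 each, +1 to first 1
Round 2: Dunmere=13 Fernhollow=21 Ironridge=26 → close Ironridge (overflow 14)
  26÷2 = 13 each, +1 to first 0
Round 3: Dunmere=26 Fernhollow=34 → close Fernhollow (overflow 23)
  34÷1 = 34 each, +1 to first 0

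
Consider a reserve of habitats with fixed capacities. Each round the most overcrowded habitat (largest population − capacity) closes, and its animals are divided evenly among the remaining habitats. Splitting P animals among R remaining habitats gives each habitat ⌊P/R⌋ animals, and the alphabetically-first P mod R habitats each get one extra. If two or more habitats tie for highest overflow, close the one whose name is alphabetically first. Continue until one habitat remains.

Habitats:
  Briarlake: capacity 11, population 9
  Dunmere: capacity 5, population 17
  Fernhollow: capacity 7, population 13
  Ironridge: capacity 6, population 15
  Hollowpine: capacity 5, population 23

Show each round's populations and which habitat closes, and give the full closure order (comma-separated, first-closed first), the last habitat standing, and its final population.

Round 1: Briarlake=9 Dunmere=17 Fernhollow=13 Hollowpine=23 Ironridge=15 → close Hollowpine (overflow 18)
  23÷4 = 5 each, +1 to first 3
Round 2: Briarlake=15 Dunmere=23 Fernhollow=19 Ironridge=20 → close Dunmere (overflow 18)
  23÷3 = 7 each, +1 to first 2
Round 3: Briarlake=23 Fernhollow=27 Ironridge=27 → close Ironridge (overflow 21)
  27÷2 = 13 each, +1 to first 1
Round 4: Briarlake=37 Fernhollow=40 → close Fernhollow (overflow 33)
  40÷1 = 40 each, +1 to first 0

Closure order: Hollowpine, Dunmere, Ironridge, Fernhollow
Last habitat: Briarlake with 77 animals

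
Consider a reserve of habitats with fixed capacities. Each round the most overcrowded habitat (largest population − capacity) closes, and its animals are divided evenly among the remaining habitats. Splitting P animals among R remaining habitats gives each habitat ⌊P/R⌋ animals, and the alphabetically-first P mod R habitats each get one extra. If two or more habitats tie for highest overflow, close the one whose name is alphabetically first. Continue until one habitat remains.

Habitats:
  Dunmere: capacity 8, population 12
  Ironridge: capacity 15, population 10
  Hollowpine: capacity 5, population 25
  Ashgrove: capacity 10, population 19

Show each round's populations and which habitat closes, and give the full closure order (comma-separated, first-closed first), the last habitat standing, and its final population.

Closure order: Hollowpine, Ashgrove, Dunmere
Last habitat: Ironridge with 66 animals

Round 1: Ashgrove=19 Dunmere=12 Hollowpine=25 Ironridge=10 → close Hollowpine (overflow 20)
  25÷3 = 8 each, +1 to first 1
Round 2: Ashgrove=28 Dunmere=20 Ironridge=18 → close Ashgrove (overflow 18)
  28÷2 = 14 each, +1 to first 0
Round 3: Dunmere=34 Ironridge=32 → close Dunmere (overflow 26)
  34÷1 = 34 each, +1 to first 0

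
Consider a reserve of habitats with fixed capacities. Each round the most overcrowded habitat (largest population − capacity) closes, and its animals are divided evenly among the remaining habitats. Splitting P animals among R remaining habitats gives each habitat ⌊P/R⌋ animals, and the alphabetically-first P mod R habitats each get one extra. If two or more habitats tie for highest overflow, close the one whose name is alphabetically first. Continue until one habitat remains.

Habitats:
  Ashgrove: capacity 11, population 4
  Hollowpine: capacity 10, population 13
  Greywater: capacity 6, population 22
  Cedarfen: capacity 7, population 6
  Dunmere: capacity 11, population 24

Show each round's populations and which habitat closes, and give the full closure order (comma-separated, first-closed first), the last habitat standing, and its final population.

Round 1: Ashgrove=4 Cedarfen=6 Dunmere=24 Greywater=22 Hollowpine=13 → close Greywater (overflow 16)
  22÷4 = 5 each, +1 to first 2
Round 2: Ashgrove=10 Cedarfen=12 Dunmere=29 Hollowpine=18 → close Dunmere (overflow 18)
  29÷3 = 9 each, +1 to first 2
Round 3: Ashgrove=20 Cedarfen=22 Hollowpine=27 → close Hollowpine (overflow 17)
  27÷2 = 13 each, +1 to first 1
Round 4: Ashgrove=34 Cedarfen=35 → close Cedarfen (overflow 28)
  35÷1 = 35 each, +1 to first 0

Closure order: Greywater, Dunmere, Hollowpine, Cedarfen
Last habitat: Ashgrove with 69 animals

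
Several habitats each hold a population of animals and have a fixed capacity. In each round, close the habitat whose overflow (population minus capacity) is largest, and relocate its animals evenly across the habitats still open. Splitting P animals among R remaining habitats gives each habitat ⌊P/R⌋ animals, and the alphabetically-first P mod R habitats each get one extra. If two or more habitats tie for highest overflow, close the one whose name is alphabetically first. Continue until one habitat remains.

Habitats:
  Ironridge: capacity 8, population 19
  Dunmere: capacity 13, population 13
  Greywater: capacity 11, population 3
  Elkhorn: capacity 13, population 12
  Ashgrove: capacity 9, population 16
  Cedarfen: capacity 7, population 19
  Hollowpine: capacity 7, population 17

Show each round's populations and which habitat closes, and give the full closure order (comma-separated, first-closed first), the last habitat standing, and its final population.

Round 1: Ashgrove=16 Cedarfen=19 Dunmere=13 Elkhorn=12 Greywater=3 Hollowpine=17 Ironridge=19 → close Cedarfen (overflow 12)
  19÷6 = 3 each, +1 to first 1
Round 2: Ashgrove=20 Dunmere=16 Elkhorn=15 Greywater=6 Hollowpine=20 Ironridge=22 → close Ironridge (overflow 14)
  22÷5 = 4 each, +1 to first 2
Round 3: Ashgrove=25 Dunmere=21 Elkhorn=19 Greywater=10 Hollowpine=24 → close Hollowpine (overflow 17)
  24÷4 = 6 each, +1 to first 0
Round 4: Ashgrove=31 Dunmere=27 Elkhorn=25 Greywater=16 → close Ashgrove (overflow 22)
  31÷3 = 10 each, +1 to first 1
Round 5: Dunmere=38 Elkhorn=35 Greywater=26 → close Dunmere (overflow 25)
  38÷2 = 19 each, +1 to first 0
Round 6: Elkhorn=54 Greywater=45 → close Elkhorn (overflow 41)
  54÷1 = 54 each, +1 to first 0

Closure order: Cedarfen, Ironridge, Hollowpine, Ashgrove, Dunmere, Elkhorn
Last habitat: Greywater with 99 animals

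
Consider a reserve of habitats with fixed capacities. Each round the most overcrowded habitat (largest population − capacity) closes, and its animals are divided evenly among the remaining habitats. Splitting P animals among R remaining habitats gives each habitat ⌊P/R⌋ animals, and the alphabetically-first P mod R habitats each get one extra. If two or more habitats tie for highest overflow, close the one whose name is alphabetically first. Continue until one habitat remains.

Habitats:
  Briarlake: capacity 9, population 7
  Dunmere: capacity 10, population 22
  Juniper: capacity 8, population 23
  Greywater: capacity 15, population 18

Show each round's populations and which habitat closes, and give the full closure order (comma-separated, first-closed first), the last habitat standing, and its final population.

Closure order: Juniper, Dunmere, Greywater
Last habitat: Briarlake with 70 animals

Round 1: Briarlake=7 Dunmere=22 Greywater=18 Juniper=23 → close Juniper (overflow 15)
  23÷3 = 7 each, +1 to first 2
Round 2: Briarlake=15 Dunmere=30 Greywater=25 → close Dunmere (overflow 20)
  30÷2 = 15 each, +1 to first 0
Round 3: Briarlake=30 Greywater=40 → close Greywater (overflow 25)
  40÷1 = 40 each, +1 to first 0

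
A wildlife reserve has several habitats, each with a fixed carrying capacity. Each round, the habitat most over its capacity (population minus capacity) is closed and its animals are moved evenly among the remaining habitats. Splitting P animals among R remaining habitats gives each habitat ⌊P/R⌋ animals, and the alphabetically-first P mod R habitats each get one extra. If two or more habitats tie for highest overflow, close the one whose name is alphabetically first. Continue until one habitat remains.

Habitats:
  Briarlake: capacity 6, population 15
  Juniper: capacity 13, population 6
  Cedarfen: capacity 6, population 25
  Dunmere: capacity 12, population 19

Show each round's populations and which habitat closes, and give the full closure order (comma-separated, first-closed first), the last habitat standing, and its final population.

Closure order: Cedarfen, Briarlake, Dunmere
Last habitat: Juniper with 65 animals

Round 1: Briarlake=15 Cedarfen=25 Dunmere=19 Juniper=6 → close Cedarfen (overflow 19)
  25÷3 = 8 each, +1 to first 1
Round 2: Briarlake=24 Dunmere=27 Juniper=14 → close Briarlake (overflow 18)
  24÷2 = 12 each, +1 to first 0
Round 3: Dunmere=39 Juniper=26 → close Dunmere (overflow 27)
  39÷1 = 39 each, +1 to first 0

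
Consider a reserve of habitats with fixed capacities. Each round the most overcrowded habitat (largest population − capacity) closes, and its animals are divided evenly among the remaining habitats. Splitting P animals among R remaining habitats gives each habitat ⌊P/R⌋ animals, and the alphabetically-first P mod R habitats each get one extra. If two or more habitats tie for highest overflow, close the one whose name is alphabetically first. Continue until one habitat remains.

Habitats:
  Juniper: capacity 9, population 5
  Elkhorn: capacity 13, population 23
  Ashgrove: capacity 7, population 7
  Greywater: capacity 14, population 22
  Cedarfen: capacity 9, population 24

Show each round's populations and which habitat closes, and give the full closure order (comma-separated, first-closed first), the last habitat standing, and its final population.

Closure order: Cedarfen, Elkhorn, Greywater, Ashgrove
Last habitat: Juniper with 81 animals

Round 1: Ashgrove=7 Cedarfen=24 Elkhorn=23 Greywater=22 Juniper=5 → close Cedarfen (overflow 15)
  24÷4 = 6 each, +1 to first 0
Round 2: Ashgrove=13 Elkhorn=29 Greywater=28 Juniper=11 → close Elkhorn (overflow 16)
  29÷3 = 9 each, +1 to first 2
Round 3: Ashgrove=23 Greywater=38 Juniper=20 → close Greywater (overflow 24)
  38÷2 = 19 each, +1 to first 0
Round 4: Ashgrove=42 Juniper=39 → close Ashgrove (overflow 35)
  42÷1 = 42 each, +1 to first 0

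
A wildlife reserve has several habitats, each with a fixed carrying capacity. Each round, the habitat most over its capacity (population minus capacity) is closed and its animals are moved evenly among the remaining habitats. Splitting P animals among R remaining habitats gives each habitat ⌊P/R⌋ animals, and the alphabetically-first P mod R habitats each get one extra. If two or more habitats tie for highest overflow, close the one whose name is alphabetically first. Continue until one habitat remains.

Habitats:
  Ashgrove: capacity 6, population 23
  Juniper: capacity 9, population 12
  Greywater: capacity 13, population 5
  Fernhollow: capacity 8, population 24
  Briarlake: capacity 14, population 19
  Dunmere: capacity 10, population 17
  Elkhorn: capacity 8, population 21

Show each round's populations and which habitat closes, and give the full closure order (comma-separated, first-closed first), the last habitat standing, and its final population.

Round 1: Ashgrove=23 Briarlake=19 Dunmere=17 Elkhorn=21 Fernhollow=24 Greywater=5 Juniper=12 → close Ashgrove (overflow 17)
  23÷6 = 3 each, +1 to first 5
Round 2: Briarlake=23 Dunmere=21 Elkhorn=25 Fernhollow=28 Greywater=9 Juniper=15 → close Fernhollow (overflow 20)
  28÷5 = 5 each, +1 to first 3
Round 3: Briarlake=29 Dunmere=27 Elkhorn=31 Greywater=14 Juniper=20 → close Elkhorn (overflow 23)
  31÷4 = 7 each, +1 to first 3
Round 4: Briarlake=37 Dunmere=35 Greywater=22 Juniper=27 → close Dunmere (overflow 25)
  35÷3 = 11 each, +1 to first 2
Round 5: Briarlake=49 Greywater=34 Juniper=38 → close Briarlake (overflow 35)
  49÷2 = 24 each, +1 to first 1
Round 6: Greywater=59 Juniper=62 → close Juniper (overflow 53)
  62÷1 = 62 each, +1 to first 0

Closure order: Ashgrove, Fernhollow, Elkhorn, Dunmere, Briarlake, Juniper
Last habitat: Greywater with 121 animals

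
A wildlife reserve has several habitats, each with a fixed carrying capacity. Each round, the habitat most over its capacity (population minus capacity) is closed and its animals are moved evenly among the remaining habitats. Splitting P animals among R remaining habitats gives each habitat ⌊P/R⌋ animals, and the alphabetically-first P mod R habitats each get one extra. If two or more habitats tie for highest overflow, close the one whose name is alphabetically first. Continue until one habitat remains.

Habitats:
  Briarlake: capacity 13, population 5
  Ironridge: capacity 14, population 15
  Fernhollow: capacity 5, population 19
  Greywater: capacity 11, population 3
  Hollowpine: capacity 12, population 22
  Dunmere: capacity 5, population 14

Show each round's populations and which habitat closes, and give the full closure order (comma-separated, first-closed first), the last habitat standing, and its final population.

Closure order: Fernhollow, Hollowpine, Dunmere, Ironridge, Briarlake
Last habitat: Greywater with 78 animals

Round 1: Briarlake=5 Dunmere=14 Fernhollow=19 Greywater=3 Hollowpine=22 Ironridge=15 → close Fernhollow (overflow 14)
  19÷5 = 3 each, +1 to first 4
Round 2: Briarlake=9 Dunmere=18 Greywater=7 Hollowpine=26 Ironridge=18 → close Hollowpine (overflow 14)
  26÷4 = 6 each, +1 to first 2
Round 3: Briarlake=16 Dunmere=25 Greywater=13 Ironridge=24 → close Dunmere (overflow 20)
  25÷3 = 8 each, +1 to first 1
Round 4: Briarlake=25 Greywater=21 Ironridge=32 → close Ironridge (overflow 18)
  32÷2 = 16 each, +1 to first 0
Round 5: Briarlake=41 Greywater=37 → close Briarlake (overflow 28)
  41÷1 = 41 each, +1 to first 0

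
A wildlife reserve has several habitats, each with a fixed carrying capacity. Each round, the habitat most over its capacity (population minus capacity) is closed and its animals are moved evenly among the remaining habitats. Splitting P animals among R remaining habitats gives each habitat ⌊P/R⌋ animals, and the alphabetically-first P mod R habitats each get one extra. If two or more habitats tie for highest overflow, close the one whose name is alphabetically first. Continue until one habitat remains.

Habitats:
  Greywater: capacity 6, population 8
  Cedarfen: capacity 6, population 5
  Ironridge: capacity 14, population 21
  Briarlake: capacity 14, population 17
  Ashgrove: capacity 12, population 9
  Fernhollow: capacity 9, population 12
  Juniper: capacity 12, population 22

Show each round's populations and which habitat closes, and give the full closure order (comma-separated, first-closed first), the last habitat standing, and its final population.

Round 1: Ashgrove=9 Briarlake=17 Cedarfen=5 Fernhollow=12 Greywater=8 Ironridge=21 Juniper=22 → close Juniper (overflow 10)
  22÷6 = 3 each, +1 to first 4
Round 2: Ashgrove=13 Briarlake=21 Cedarfen=9 Fernhollow=16 Greywater=11 Ironridge=24 → close Ironridge (overflow 10)
  24÷5 = 4 each, +1 to first 4
Round 3: Ashgrove=18 Briarlake=26 Cedarfen=14 Fernhollow=21 Greywater=15 → close Briarlake (overflow 12)
  26÷4 = 6 each, +1 to first 2
Round 4: Ashgrove=25 Cedarfen=21 Fernhollow=27 Greywater=21 → close Fernhollow (overflow 18)
  27÷3 = 9 each, +1 to first 0
Round 5: Ashgrove=34 Cedarfen=30 Greywater=30 → close Cedarfen (overflow 24)
  30÷2 = 15 each, +1 to first 0
Round 6: Ashgrove=49 Greywater=45 → close Greywater (overflow 39)
  45÷1 = 45 each, +1 to first 0

Closure order: Juniper, Ironridge, Briarlake, Fernhollow, Cedarfen, Greywater
Last habitat: Ashgrove with 94 animals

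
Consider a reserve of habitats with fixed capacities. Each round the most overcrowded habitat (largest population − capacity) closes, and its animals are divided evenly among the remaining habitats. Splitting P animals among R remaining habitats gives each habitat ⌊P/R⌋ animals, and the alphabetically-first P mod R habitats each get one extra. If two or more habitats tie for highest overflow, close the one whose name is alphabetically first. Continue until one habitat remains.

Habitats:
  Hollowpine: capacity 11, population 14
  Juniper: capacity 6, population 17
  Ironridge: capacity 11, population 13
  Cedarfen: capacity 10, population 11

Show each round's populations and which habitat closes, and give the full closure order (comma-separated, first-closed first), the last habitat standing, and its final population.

Round 1: Cedarfen=11 Hollowpine=14 Ironridge=13 Juniper=17 → close Juniper (overflow 11)
  17÷3 = 5 each, +1 to first 2
Round 2: Cedarfen=17 Hollowpine=20 Ironridge=18 → close Hollowpine (overflow 9)
  20÷2 = 10 each, +1 to first 0
Round 3: Cedarfen=27 Ironridge=28 → close Cedarfen (overflow 17)
  27÷1 = 27 each, +1 to first 0

Closure order: Juniper, Hollowpine, Cedarfen
Last habitat: Ironridge with 55 animals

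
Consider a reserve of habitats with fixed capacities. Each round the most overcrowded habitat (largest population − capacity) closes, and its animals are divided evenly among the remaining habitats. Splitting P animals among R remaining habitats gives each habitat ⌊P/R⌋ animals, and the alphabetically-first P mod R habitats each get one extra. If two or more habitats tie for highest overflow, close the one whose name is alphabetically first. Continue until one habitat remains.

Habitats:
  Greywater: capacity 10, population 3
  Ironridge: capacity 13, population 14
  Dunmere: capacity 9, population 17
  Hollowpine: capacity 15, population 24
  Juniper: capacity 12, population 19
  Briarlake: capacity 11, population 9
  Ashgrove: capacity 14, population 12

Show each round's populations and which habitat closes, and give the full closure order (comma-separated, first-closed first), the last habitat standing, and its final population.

Closure order: Hollowpine, Dunmere, Juniper, Ironridge, Ashgrove, Briarlake
Last habitat: Greywater with 98 animals

Round 1: Ashgrove=12 Briarlake=9 Dunmere=17 Greywater=3 Hollowpine=24 Ironridge=14 Juniper=19 → close Hollowpine (overflow 9)
  24÷6 = 4 each, +1 to first 0
Round 2: Ashgrove=16 Briarlake=13 Dunmere=21 Greywater=7 Ironridge=18 Juniper=23 → close Dunmere (overflow 12)
  21÷5 = 4 each, +1 to first 1
Round 3: Ashgrove=21 Briarlake=17 Greywater=11 Ironridge=22 Juniper=27 → close Juniper (overflow 15)
  27÷4 = 6 each, +1 to first 3
Round 4: Ashgrove=28 Briarlake=24 Greywater=18 Ironridge=28 → close Ironridge (overflow 15)
  28÷3 = 9 each, +1 to first 1
Round 5: Ashgrove=38 Briarlake=33 Greywater=27 → close Ashgrove (overflow 24)
  38÷2 = 19 each, +1 to first 0
Round 6: Briarlake=52 Greywater=46 → close Briarlake (overflow 41)
  52÷1 = 52 each, +1 to first 0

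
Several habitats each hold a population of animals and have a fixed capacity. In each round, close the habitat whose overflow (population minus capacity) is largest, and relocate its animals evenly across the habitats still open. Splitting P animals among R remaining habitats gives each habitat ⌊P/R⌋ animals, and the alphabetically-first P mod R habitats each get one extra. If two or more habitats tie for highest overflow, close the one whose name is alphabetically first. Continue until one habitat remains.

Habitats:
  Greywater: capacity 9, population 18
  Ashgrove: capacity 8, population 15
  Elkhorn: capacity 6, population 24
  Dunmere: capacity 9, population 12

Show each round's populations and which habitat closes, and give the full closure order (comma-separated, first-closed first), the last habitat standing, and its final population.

Closure order: Elkhorn, Greywater, Ashgrove
Last habitat: Dunmere with 69 animals

Round 1: Ashgrove=15 Dunmere=12 Elkhorn=24 Greywater=18 → close Elkhorn (overflow 18)
  24÷3 = 8 each, +1 to first 0
Round 2: Ashgrove=23 Dunmere=20 Greywater=26 → close Greywater (overflow 17)
  26÷2 = 13 each, +1 to first 0
Round 3: Ashgrove=36 Dunmere=33 → close Ashgrove (overflow 28)
  36÷1 = 36 each, +1 to first 0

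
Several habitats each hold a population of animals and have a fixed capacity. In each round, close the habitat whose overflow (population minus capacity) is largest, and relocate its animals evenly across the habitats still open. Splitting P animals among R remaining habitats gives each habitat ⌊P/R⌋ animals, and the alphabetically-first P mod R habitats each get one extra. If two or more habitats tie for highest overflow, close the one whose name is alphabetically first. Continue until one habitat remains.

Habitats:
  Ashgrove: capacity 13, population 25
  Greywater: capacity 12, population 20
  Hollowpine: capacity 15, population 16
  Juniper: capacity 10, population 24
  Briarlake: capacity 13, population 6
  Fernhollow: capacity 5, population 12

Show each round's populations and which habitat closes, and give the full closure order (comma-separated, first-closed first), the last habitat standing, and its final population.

Closure order: Juniper, Ashgrove, Fernhollow, Greywater, Hollowpine
Last habitat: Briarlake with 103 animals

Round 1: Ashgrove=25 Briarlake=6 Fernhollow=12 Greywater=20 Hollowpine=16 Juniper=24 → close Juniper (overflow 14)
  24÷5 = 4 each, +1 to first 4
Round 2: Ashgrove=30 Briarlake=11 Fernhollow=17 Greywater=25 Hollowpine=20 → close Ashgrove (overflow 17)
  30÷4 = 7 each, +1 to first 2
Round 3: Briarlake=19 Fernhollow=25 Greywater=32 Hollowpine=27 → close Fernhollow (overflow 20)
  25÷3 = 8 each, +1 to first 1
Round 4: Briarlake=28 Greywater=40 Hollowpine=35 → close Greywater (overflow 28)
  40÷2 = 20 each, +1 to first 0
Round 5: Briarlake=48 Hollowpine=55 → close Hollowpine (overflow 40)
  55÷1 = 55 each, +1 to first 0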